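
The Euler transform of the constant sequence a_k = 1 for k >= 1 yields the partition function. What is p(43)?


The Euler transform converts the sequence a_k = 1 into the number of integer partitions.
Using the recurrence or dynamic programming:
p(43) = 63261

63261


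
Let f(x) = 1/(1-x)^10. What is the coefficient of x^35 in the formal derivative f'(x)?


Differentiate: d/dx [ 1/(1-x)^r ] = r / (1-x)^(r+1).
Here r = 10, so f'(x) = 10 / (1-x)^11.
The expansion of 1/(1-x)^(r+1) has coefficient of x^n equal to C(n+r, r).
So the coefficient of x^35 in f'(x) is
10 * C(45, 10) = 10 * 3190187286 = 31901872860

31901872860


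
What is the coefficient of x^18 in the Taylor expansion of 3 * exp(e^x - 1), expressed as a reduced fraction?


exp(e^x - 1) = sum_{k>=0} Bell_k x^k / k!, where Bell_k is the k-th Bell number.
So the coefficient of x^18 is 3 * Bell_18 / 18!.
Computing: Bell_18 = 682076806159 and 18! = 6402373705728000, giving
3 * 682076806159/6402373705728000 = 97439543737/304874938368000.

97439543737/304874938368000


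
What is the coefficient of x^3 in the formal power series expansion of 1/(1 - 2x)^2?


The general identity 1/(1 - c x)^r = sum_{k>=0} c^k C(k + r - 1, r - 1) x^k follows by substituting y = c x into 1/(1 - y)^r = sum_{k>=0} C(k + r - 1, r - 1) y^k.
For c = 2, r = 2, k = 3:
2^3 * C(4, 1) = 8 * 4 = 32.

32


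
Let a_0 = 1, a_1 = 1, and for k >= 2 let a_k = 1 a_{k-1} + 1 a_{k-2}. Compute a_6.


Iterating the recurrence forward:
a_0 = 1
a_1 = 1
a_2 = 1*1 + 1*1 = 2
a_3 = 1*2 + 1*1 = 3
a_4 = 1*3 + 1*2 = 5
a_5 = 1*5 + 1*3 = 8
a_6 = 1*8 + 1*5 = 13
So a_6 = 13.

13


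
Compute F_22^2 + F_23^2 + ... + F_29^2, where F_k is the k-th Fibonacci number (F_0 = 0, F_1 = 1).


There is a standard identity sum_{k=0}^{N} F_k^2 = F_N * F_{N+1} (proved inductively from the telescoping relation F_k^2 = F_k F_{k+1} - F_{k-1} F_k). Then
sum_{k=22}^{29} F_k^2 = F_29 F_30 - F_21 F_22.
Computing: F_29 = 514229, F_30 = 832040, F_21 = 10946, F_22 = 17711.
Sum = 514229 * 832040 - 10946 * 17711 = 427665232554.

427665232554


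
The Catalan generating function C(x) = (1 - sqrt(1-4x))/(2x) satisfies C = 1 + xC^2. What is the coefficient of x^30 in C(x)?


Substituting x -> x scales the n-th coefficient by 1, so [x^30] C(x) = C_30.
C_30 = C(2*30, 30)/(31) = 118264581564861424/31 = 3814986502092304.
= 3814986502092304.

3814986502092304


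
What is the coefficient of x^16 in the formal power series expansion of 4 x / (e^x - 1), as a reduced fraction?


The exponential generating function for Bernoulli numbers is
x / (e^x - 1) = sum_{k>=0} B_k x^k / k!.
So the coefficient of x^16 in 4 x / (e^x - 1) is 4 B_16 / 16!.
Computing: B_16 = -3617/510, 16! = 20922789888000, giving
4 * -3617/510 / 20922789888000 = -3617/2667655710720000.

-3617/2667655710720000


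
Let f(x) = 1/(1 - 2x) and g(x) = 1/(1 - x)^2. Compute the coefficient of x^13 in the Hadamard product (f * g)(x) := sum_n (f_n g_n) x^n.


f has coefficients f_k = 2^k. For g = 1/(1 - x)^2 the coefficient is g_k = C(k + 1, 1) = k + 1. The Hadamard coefficient is (f * g)_k = 2^k * (k + 1).
For k = 13: 2^13 * 14 = 8192 * 14 = 114688.

114688


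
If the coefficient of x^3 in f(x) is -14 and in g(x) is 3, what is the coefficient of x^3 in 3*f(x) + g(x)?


Scalar multiplication scales coefficients: 3 * -14 = -42.
Then add the g coefficient: -42 + 3
= -39

-39


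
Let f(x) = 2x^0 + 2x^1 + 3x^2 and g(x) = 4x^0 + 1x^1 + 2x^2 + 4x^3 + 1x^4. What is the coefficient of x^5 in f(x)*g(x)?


Cauchy product at x^5:
2*1 + 3*4
= 14

14


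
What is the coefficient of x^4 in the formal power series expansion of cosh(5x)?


The Maclaurin series is cosh(t) = sum_{m>=0} t^(2m) / (2m)!, so substituting t = 5x, only even powers of x are nonzero, with coefficient of x^(2m) equal to 5^(2m) / (2m)!.
For x^4 the coefficient is 5^4/4! = 625/24 = 625/24.

625/24


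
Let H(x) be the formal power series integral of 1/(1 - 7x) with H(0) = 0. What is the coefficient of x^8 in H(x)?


1/(1 - 7x) = sum_{k>=0} 7^k x^k. Integrating termwise with H(0) = 0:
H(x) = sum_{k>=0} 7^k x^(k+1) / (k+1) = sum_{m>=1} 7^(m-1) x^m / m.
For m = 8: 7^7/8 = 823543/8 = 823543/8.

823543/8


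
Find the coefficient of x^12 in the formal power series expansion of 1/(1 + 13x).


Write 1/(1 + c x) = 1/(1 - (-c) x) and apply the geometric-series identity
1/(1 - y) = sum_{k>=0} y^k to get 1/(1 + c x) = sum_{k>=0} (-c)^k x^k.
So the coefficient of x^k is (-c)^k = (-1)^k * c^k.
Here c = 13 and k = 12:
(-13)^12 = 1 * 23298085122481 = 23298085122481

23298085122481


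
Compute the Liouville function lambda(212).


The Liouville function is lambda(k) = (-1)^Omega(k), where Omega(k) counts the prime factors of k with multiplicity.
Factoring: 212 = 2 * 2 * 53, so Omega(212) = 3.
lambda(212) = (-1)^3 = -1.

-1


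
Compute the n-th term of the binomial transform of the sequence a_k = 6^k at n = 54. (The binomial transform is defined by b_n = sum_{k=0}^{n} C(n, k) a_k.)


With a_k = 6^k, b_n = sum_{k=0}^{n} C(n, k) 6^k = (1 + 6)^n by the binomial theorem.
For n = 54: (1 + 6)^54 = 7^54 = 4318114567396436564035293097707728087552248849.

4318114567396436564035293097707728087552248849


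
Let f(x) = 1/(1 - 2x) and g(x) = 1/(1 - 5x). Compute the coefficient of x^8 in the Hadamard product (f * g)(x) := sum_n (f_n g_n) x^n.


f has coefficients f_k = 2^k and g has coefficients g_k = 5^k, so the Hadamard product has coefficient (f*g)_k = 2^k * 5^k = 10^k.
For k = 8: 10^8 = 100000000.

100000000


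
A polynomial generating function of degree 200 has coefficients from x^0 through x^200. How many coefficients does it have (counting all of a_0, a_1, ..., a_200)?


A polynomial of degree 200 takes the form a_0 + a_1 x + ... + a_200 x^200.
The number of coefficients is 200 + 1 = 201.

201


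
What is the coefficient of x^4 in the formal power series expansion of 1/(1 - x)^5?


The expansion 1/(1 - x)^r = sum_{k>=0} C(k + r - 1, r - 1) x^k follows from the multiset / negative-binomial theorem (or from repeated differentiation of the geometric series).
For r = 5 and k = 4:
C(8, 4) = 40320 / (24 * 24) = 70.

70


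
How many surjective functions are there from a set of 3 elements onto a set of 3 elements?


By inclusion-exclusion on which target elements are missed, the number of surjections from an n-set onto a k-set is
surj(n, k) = sum_{j=0}^{k} (-1)^j C(k, j) (k - j)^n.
Equivalently surj(n, k) = k! * S(n, k), where S(n, k) is the Stirling number of the second kind.
For n = 3, k = 3:
S(3, 3) = 1, so
surj = 3! * 1 = 6 * 1 = 6.

6


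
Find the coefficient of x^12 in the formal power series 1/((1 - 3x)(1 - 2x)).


By partial fractions or Cauchy convolution:
The coefficient equals sum_{k=0}^{12} 3^k * 2^(12-k).
= 1586131

1586131


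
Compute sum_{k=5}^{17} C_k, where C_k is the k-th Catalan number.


C_5 through C_17: 42, 132, 429, 1430, 4862, 16796, 58786, 208012, 742900, 2674440, 9694845, 35357670, 129644790
Sum = 42 + 132 + 429 + 1430 + 4862 + 16796 + 58786 + 208012 + 742900 + 2674440 + 9694845 + 35357670 + 129644790
= 178405134

178405134


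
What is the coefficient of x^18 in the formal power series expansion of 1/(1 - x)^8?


The negative binomial / multiset identity is
1/(1 - x)^r = sum_{k>=0} C(k + r - 1, r - 1) x^k.
Here r = 8 and k = 18, so the coefficient is
C(18 + 7, 7) = C(25, 7)
= 480700

480700


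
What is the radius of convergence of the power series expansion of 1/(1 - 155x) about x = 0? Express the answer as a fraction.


Expanding 1/(1 - 155x) = sum_{k>=0} 155^k x^k, the series converges when |155x| < 1, i.e., |x| < 1/155.
So the radius of convergence is 1/155 = 1/155.

1/155


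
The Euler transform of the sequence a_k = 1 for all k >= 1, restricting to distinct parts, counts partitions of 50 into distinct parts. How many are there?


Partitions of 50 into distinct parts can be computed via generating function.
Product (1+x)(1+x^2)(1+x^3)...
The coefficient of x^50 = 3658

3658


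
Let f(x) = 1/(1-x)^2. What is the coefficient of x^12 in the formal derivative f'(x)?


Differentiate: d/dx [ 1/(1-x)^r ] = r / (1-x)^(r+1).
Here r = 2, so f'(x) = 2 / (1-x)^3.
The expansion of 1/(1-x)^(r+1) has coefficient of x^n equal to C(n+r, r).
So the coefficient of x^12 in f'(x) is
2 * C(14, 2) = 2 * 91 = 182

182


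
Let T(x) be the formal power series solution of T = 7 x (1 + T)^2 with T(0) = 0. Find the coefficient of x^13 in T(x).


Apply the Lagrange inversion formula: if T = 7 x * phi(T) with phi(t) = (1 + t)^2, then [x^n] T = 7^n * (1/n) [t^(n-1)] phi(t)^n = 7^n * (1/n) [t^(n-1)] (1 + t)^(2n) = 7^n * (1/n) C(2n, n-1).
Using the identity C(2n, n-1) = C(2n, n) * n / (n+1), the unscaled factor equals C(2n, n) / (n+1) = C_n, the n-th Catalan number.
For n = 13: C_13 = C(26, 13) / 14 = 10400600/14 = 742900.
With the 7^13 = 96889010407 factor, the coefficient is 96889010407 * 742900 = 71978845831360300.

71978845831360300


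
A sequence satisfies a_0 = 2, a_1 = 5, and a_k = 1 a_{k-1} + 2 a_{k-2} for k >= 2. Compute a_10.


The characteristic equation is t^2 - 1 t - 2 = 0, with roots r_1 = 2 and r_2 = -1 (so c_1 = r_1 + r_2, c_2 = -r_1 r_2 as required).
One can use the closed form a_n = A r_1^n + B r_2^n, but direct iteration is more reliable:
a_0 = 2, a_1 = 5, a_2 = 9, a_3 = 19, a_4 = 37, a_5 = 75, a_6 = 149, a_7 = 299, a_8 = 597, a_9 = 1195, a_10 = 2389.
So a_10 = 2389.

2389


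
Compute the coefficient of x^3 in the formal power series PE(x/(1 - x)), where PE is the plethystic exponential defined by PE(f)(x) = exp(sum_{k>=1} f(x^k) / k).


For f(x) = x/(1 - x) we have
sum_{k>=1} f(x^k) / k = sum_{k>=1} (1/k) * x^k / (1 - x^k) = sum_{k, m >= 1} x^(k m) / k,
which after exponentiating simplifies to
PE(x/(1 - x)) = prod_{k>=1} 1 / (1 - x^k).
This is the generating function for the partition function p(n), so the coefficient of x^3 is p(3).
Computing p(3) by dynamic programming over parts 1, 2, ..., 3: p(3) = 3.

3


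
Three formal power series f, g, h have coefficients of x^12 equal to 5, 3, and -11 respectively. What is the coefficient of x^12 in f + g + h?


Series addition is componentwise:
5 + 3 + -11
= -3

-3


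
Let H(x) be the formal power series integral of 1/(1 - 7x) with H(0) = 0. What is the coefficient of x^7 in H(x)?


1/(1 - 7x) = sum_{k>=0} 7^k x^k. Integrating termwise with H(0) = 0:
H(x) = sum_{k>=0} 7^k x^(k+1) / (k+1) = sum_{m>=1} 7^(m-1) x^m / m.
For m = 7: 7^6/7 = 117649/7 = 16807.

16807


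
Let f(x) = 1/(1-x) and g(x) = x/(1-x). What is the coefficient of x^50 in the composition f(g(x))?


First simplify the composition: f(g(x)) = 1/(1 - x/(1-x)) = (1-x)/((1-x) - x) = (1-x)/(1-2x).
Now extract the coefficient. Write (1-x)/(1-2x) = 1/(1-2x) - x/(1-2x).
The coefficient of x^n in 1/(1-2x) is 2^n, and in x/(1-2x) is 2^(n-1) (for n >= 1).
So the coefficient of x^50 is 2^50 - 2^49 = 1125899906842624 - 562949953421312 = 562949953421312.

562949953421312


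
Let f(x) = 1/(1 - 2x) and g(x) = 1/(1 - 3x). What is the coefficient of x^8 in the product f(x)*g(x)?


The coefficient of x^n in f*g is the Cauchy product: sum_{k=0}^{n} a^k * b^(n-k).
With a=2, b=3, n=8:
sum_{k=0}^{8} 2^k * 3^(8-k)
= 19171

19171


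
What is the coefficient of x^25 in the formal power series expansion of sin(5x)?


The Maclaurin series is sin(t) = sum_{k>=0} (-1)^k t^(2k+1) / (2k+1)!, so substituting t = 5x, only odd powers of x are nonzero, with coefficient of x^(2k+1) equal to (-1)^k 5^(2k+1) / (2k+1)!.
Write 25 = 2*12 + 1, giving the coefficient (-1)^12 * 5^25 / 25! = 298023223876953125/15511210043330985984000000 = 19073486328125/992717442773183102976.

19073486328125/992717442773183102976


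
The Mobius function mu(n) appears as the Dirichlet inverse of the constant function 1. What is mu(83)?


83 = 83 (all distinct primes).
mu(83) = (-1)^1 = -1

-1


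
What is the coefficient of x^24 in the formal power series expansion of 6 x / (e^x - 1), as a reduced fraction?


The exponential generating function for Bernoulli numbers is
x / (e^x - 1) = sum_{k>=0} B_k x^k / k!.
So the coefficient of x^24 in 6 x / (e^x - 1) is 6 B_24 / 24!.
Computing: B_24 = -236364091/2730, 24! = 620448401733239439360000, giving
6 * -236364091/2730 / 620448401733239439360000 = -236364091/282304022788623944908800000.

-236364091/282304022788623944908800000


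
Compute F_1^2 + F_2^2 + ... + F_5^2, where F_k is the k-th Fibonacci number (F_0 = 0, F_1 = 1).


There is a standard identity sum_{k=0}^{N} F_k^2 = F_N * F_{N+1} (proved inductively from the telescoping relation F_k^2 = F_k F_{k+1} - F_{k-1} F_k). Then
sum_{k=1}^{5} F_k^2 = F_5 F_6 - F_0 F_1.
Computing: F_5 = 5, F_6 = 8, F_0 = 0, F_1 = 1.
Sum = 5 * 8 - 0 * 1 = 40.

40


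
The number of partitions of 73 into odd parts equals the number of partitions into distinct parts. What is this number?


Computing partitions of 73 into odd parts (1, 3, 5, ...):
Using the generating function prod_{k>=0} 1/(1-x^(2k+1)),
the count is 40026

40026


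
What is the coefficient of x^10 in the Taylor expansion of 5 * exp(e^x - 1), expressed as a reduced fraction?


exp(e^x - 1) = sum_{k>=0} Bell_k x^k / k!, where Bell_k is the k-th Bell number.
So the coefficient of x^10 is 5 * Bell_10 / 10!.
Computing: Bell_10 = 115975 and 10! = 3628800, giving
5 * 115975/3628800 = 23195/145152.

23195/145152


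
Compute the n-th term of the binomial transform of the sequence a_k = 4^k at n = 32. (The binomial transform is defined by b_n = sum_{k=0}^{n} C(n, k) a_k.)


With a_k = 4^k, b_n = sum_{k=0}^{n} C(n, k) 4^k = (1 + 4)^n by the binomial theorem.
For n = 32: (1 + 4)^32 = 5^32 = 23283064365386962890625.

23283064365386962890625


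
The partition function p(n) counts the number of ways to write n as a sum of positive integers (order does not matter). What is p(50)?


Using the generating function prod_{k>=1} 1/(1-x^k), we compute p(50).
By dynamic programming over parts 1 through 50:
p(50) = 204226

204226


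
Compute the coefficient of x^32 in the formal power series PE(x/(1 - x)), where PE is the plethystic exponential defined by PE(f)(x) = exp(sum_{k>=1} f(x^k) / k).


For f(x) = x/(1 - x) we have
sum_{k>=1} f(x^k) / k = sum_{k>=1} (1/k) * x^k / (1 - x^k) = sum_{k, m >= 1} x^(k m) / k,
which after exponentiating simplifies to
PE(x/(1 - x)) = prod_{k>=1} 1 / (1 - x^k).
This is the generating function for the partition function p(n), so the coefficient of x^32 is p(32).
Computing p(32) by dynamic programming over parts 1, 2, ..., 32: p(32) = 8349.

8349


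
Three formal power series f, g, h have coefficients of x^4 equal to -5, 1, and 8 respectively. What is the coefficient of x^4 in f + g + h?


Series addition is componentwise:
-5 + 1 + 8
= 4

4


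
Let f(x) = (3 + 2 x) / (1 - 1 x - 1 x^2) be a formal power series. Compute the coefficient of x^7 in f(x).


Write f(x) = sum_{k>=0} a_k x^k. Multiplying both sides by 1 - 1 x - 1 x^2 gives
(1 - 1 x - 1 x^2) sum_{k>=0} a_k x^k = 3 + 2 x.
Matching coefficients:
 x^0: a_0 = 3
 x^1: a_1 - 1 a_0 = 2  =>  a_1 = 1*3 + 2 = 5
 x^k (k >= 2): a_k = 1 a_{k-1} + 1 a_{k-2}.
Iterating: a_2 = 8, a_3 = 13, a_4 = 21, a_5 = 34, a_6 = 55, a_7 = 89.
So the coefficient of x^7 is 89.

89


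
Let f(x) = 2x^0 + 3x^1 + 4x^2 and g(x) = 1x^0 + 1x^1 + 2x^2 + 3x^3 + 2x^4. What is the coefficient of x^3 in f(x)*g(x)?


Cauchy product at x^3:
2*3 + 3*2 + 4*1
= 16

16


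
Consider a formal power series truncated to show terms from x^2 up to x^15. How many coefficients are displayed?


From x^2 to x^15 inclusive, the count is 15 - 2 + 1 = 14.

14


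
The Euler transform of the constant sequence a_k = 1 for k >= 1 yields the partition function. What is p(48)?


The Euler transform converts the sequence a_k = 1 into the number of integer partitions.
Using the recurrence or dynamic programming:
p(48) = 147273

147273


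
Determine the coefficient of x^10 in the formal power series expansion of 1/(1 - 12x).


The geometric series identity gives 1/(1 - c x) = sum_{k>=0} c^k x^k, so the coefficient of x^k is c^k.
Here c = 12 and k = 10.
Computing: 12^10 = 61917364224

61917364224


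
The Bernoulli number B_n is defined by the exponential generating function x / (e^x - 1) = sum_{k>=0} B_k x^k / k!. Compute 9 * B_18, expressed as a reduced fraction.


Bernoulli numbers can also be computed recursively via B_0 = 1 and sum_{j=0}^{m} C(m+1, j) B_j = 0 for m >= 1. Odd-index Bernoulli numbers vanish for k >= 3.
Computing B_18 = 43867/798, so 9 * B_18 = 9 * 43867/798 = 131601/266.

131601/266


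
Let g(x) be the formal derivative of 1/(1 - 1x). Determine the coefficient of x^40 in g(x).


Differentiate termwise: d/dx sum_{k>=0} 1^k x^k = sum_{k>=1} k 1^k x^(k-1) = sum_{j>=0} (j+1) 1^(j+1) x^j.
Equivalently, d/dx [1/(1 - 1x)] = 1/(1 - 1x)^2.
For j = 40: 41 * 1^41 = 41 * 1 = 41.

41


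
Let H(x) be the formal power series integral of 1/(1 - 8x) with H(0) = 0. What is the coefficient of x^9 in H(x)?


1/(1 - 8x) = sum_{k>=0} 8^k x^k. Integrating termwise with H(0) = 0:
H(x) = sum_{k>=0} 8^k x^(k+1) / (k+1) = sum_{m>=1} 8^(m-1) x^m / m.
For m = 9: 8^8/9 = 16777216/9 = 16777216/9.

16777216/9


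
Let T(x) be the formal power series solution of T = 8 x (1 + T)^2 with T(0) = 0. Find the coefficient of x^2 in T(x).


Apply the Lagrange inversion formula: if T = 8 x * phi(T) with phi(t) = (1 + t)^2, then [x^n] T = 8^n * (1/n) [t^(n-1)] phi(t)^n = 8^n * (1/n) [t^(n-1)] (1 + t)^(2n) = 8^n * (1/n) C(2n, n-1).
Using the identity C(2n, n-1) = C(2n, n) * n / (n+1), the unscaled factor equals C(2n, n) / (n+1) = C_n, the n-th Catalan number.
For n = 2: C_2 = C(4, 2) / 3 = 6/3 = 2.
With the 8^2 = 64 factor, the coefficient is 64 * 2 = 128.

128


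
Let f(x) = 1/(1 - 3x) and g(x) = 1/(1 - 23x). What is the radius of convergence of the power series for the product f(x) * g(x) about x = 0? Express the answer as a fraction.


The radius of 1/(1 - 3x) is 1/3 (nearest singularity at x = 1/3), and the radius of 1/(1 - 23x) is 1/23.
The product f(x)*g(x) = 1/((1 - 3x)(1 - 23x)) has singularities at both 1/3 and 1/23, so its radius of convergence is the distance to the nearest one:
min(1/3, 1/23) = 1/23.

1/23


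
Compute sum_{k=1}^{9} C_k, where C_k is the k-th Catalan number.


C_1 through C_9: 1, 2, 5, 14, 42, 132, 429, 1430, 4862
Sum = 1 + 2 + 5 + 14 + 42 + 132 + 429 + 1430 + 4862
= 6917

6917


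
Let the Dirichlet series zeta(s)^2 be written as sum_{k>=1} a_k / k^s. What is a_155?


The Dirichlet convolution of the constant function 1 with itself gives (1 * 1)(k) = sum_{d | k} 1 = d(k), the number of positive divisors of k.
Since zeta(s) = sum_{k>=1} 1/k^s, we have zeta(s)^2 = sum_{k>=1} d(k)/k^s, so a_k = d(k).
For k = 155: the divisors are 1, 5, 31, 155.
Count = 4.

4


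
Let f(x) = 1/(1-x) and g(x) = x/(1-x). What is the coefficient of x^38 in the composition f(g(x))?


First simplify the composition: f(g(x)) = 1/(1 - x/(1-x)) = (1-x)/((1-x) - x) = (1-x)/(1-2x).
Now extract the coefficient. Write (1-x)/(1-2x) = 1/(1-2x) - x/(1-2x).
The coefficient of x^n in 1/(1-2x) is 2^n, and in x/(1-2x) is 2^(n-1) (for n >= 1).
So the coefficient of x^38 is 2^38 - 2^37 = 274877906944 - 137438953472 = 137438953472.

137438953472


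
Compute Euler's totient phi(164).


phi(n) counts integers in [1, n] coprime to n. Using the multiplicative formula phi(n) = n * prod_{p | n} (1 - 1/p):
164 = 2^2 * 41, so
phi(164) = 164 * (1 - 1/2) * (1 - 1/41) = 80.

80


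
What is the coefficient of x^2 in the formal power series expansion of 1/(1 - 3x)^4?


The general identity 1/(1 - c x)^r = sum_{k>=0} c^k C(k + r - 1, r - 1) x^k follows by substituting y = c x into 1/(1 - y)^r = sum_{k>=0} C(k + r - 1, r - 1) y^k.
For c = 3, r = 4, k = 2:
3^2 * C(5, 3) = 9 * 10 = 90.

90


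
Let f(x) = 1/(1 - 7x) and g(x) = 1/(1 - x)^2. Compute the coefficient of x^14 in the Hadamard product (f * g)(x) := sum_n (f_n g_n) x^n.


f has coefficients f_k = 7^k. For g = 1/(1 - x)^2 the coefficient is g_k = C(k + 1, 1) = k + 1. The Hadamard coefficient is (f * g)_k = 7^k * (k + 1).
For k = 14: 7^14 * 15 = 678223072849 * 15 = 10173346092735.

10173346092735


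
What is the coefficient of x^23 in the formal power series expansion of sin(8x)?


The Maclaurin series is sin(t) = sum_{k>=0} (-1)^k t^(2k+1) / (2k+1)!, so substituting t = 8x, only odd powers of x are nonzero, with coefficient of x^(2k+1) equal to (-1)^k 8^(2k+1) / (2k+1)!.
Write 23 = 2*11 + 1, giving the coefficient (-1)^11 * 8^23 / 23! = -590295810358705651712/25852016738884976640000 = -1125899906842624/49308808782358125.

-1125899906842624/49308808782358125


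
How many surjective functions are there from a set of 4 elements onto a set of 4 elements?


By inclusion-exclusion on which target elements are missed, the number of surjections from an n-set onto a k-set is
surj(n, k) = sum_{j=0}^{k} (-1)^j C(k, j) (k - j)^n.
Equivalently surj(n, k) = k! * S(n, k), where S(n, k) is the Stirling number of the second kind.
For n = 4, k = 4:
S(4, 4) = 1, so
surj = 4! * 1 = 24 * 1 = 24.

24


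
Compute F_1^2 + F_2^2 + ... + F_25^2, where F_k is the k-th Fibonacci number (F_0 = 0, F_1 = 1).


There is a standard identity sum_{k=0}^{N} F_k^2 = F_N * F_{N+1} (proved inductively from the telescoping relation F_k^2 = F_k F_{k+1} - F_{k-1} F_k). Then
sum_{k=1}^{25} F_k^2 = F_25 F_26 - F_0 F_1.
Computing: F_25 = 75025, F_26 = 121393, F_0 = 0, F_1 = 1.
Sum = 75025 * 121393 - 0 * 1 = 9107509825.

9107509825


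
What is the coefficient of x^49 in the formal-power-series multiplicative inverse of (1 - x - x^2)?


Let the inverse be f(x) = sum_{k>=0} a_k x^k. From f(x) * (1 - x - x^2) = 1 and matching coefficients:
 x^0: a_0 = 1.
 x^1: a_1 - a_0 = 0, so a_1 = 1.
 x^k (k >= 2): a_k - a_{k-1} - a_{k-2} = 0, i.e. a_k = a_{k-1} + a_{k-2}.
This is the Fibonacci-type recurrence shifted so that a_0 = a_1 = 1.
Iterating: a_0=1, a_1=1, a_2=2, a_3=3, a_4=5, a_5=8, a_6=13, a_7=21, a_8=34, a_9=55, ...
a_49 = 12586269025.

12586269025


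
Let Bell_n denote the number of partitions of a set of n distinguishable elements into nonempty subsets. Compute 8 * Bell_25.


Bell_25 can be computed from the Bell triangle or from Dobinski's identity Bell_n = (1/e) * sum_{k>=0} k^n / k!.
Computing Bell_25 = 4638590332229999353.
Then 8 * 4638590332229999353 = 37108722657839994824.

37108722657839994824


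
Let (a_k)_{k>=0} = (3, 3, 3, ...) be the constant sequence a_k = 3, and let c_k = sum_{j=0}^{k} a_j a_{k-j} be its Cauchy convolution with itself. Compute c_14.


Since a_j = 3 for all j >= 0, the convolution sum becomes
c_k = sum_{j=0}^{k} 3 * 3 = 9 * (k + 1).
Equivalently, the generating function of (a_k) is 3/(1 - x) and its square is 9/(1 - x)^2 = sum_{k>=0} 9(k + 1) x^k.
For k = 14: 9 * 15 = 135.

135


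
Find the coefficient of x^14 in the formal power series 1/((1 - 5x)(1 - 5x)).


By partial fractions or Cauchy convolution:
The coefficient equals sum_{k=0}^{14} 5^k * 5^(14-k).
= 91552734375

91552734375


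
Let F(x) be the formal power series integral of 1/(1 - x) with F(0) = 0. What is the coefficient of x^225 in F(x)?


1/(1 - x) = sum_{k>=0} x^k. Integrating termwise and using F(0) = 0 gives
F(x) = sum_{k>=0} x^(k+1) / (k+1) = sum_{m>=1} x^m / m = -ln(1 - x).
So the coefficient of x^225 is 1/225 = 1/225.

1/225


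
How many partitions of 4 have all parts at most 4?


Using the generating function (1-x)^(-1)(1-x^2)^(-1)...(1-x^4)^(-1),
the coefficient of x^4 counts these restricted partitions.
Result = 5

5


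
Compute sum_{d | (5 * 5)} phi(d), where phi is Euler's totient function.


First, 5 * 5 = 25. One classical identity is sum_{d | n} phi(d) = n (each k in [1, n] has a unique gcd with n, and among the k's with gcd(k, n) = n/d there are phi(d) of them). So the sum equals 25. We also verify directly:
Divisors of 25: 1, 5, 25.
phi values: 1, 4, 20.
Sum = 25.

25


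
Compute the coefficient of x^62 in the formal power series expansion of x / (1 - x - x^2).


Let f(x) = sum_{k>=0} a_k x^k. Multiplying f(x) * (1 - x - x^2) = x and matching coefficients gives a_0 = 0, a_1 = 1, and a_k = a_{k-1} + a_{k-2} for k >= 2. These are the Fibonacci numbers F_k.
Iterating from F_0 = 0, F_1 = 1:
F_0=0, F_1=1, F_2=1, F_3=2, F_4=3, F_5=5, F_6=8, F_7=13, F_8=21, F_9=34, ...
F_62 = 4052739537881.

4052739537881


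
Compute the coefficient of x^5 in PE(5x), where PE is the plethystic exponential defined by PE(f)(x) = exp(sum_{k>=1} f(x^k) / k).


With f(x) = 5x, the exponent is sum_{k>=1} 5 x^k / k = 5 * (-ln(1 - x)). Exponentiating:
PE(5x) = exp(-5 ln(1 - x)) = 1/(1 - x)^5.
By the negative binomial expansion, [x^n] 1/(1 - x)^5 = C(n + 4, 4).
For n = 5: C(9, 4) = 126.

126


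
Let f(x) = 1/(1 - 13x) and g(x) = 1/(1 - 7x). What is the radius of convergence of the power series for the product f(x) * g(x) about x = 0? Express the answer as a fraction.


The radius of 1/(1 - 13x) is 1/13 (nearest singularity at x = 1/13), and the radius of 1/(1 - 7x) is 1/7.
The product f(x)*g(x) = 1/((1 - 13x)(1 - 7x)) has singularities at both 1/13 and 1/7, so its radius of convergence is the distance to the nearest one:
min(1/13, 1/7) = 1/13.

1/13


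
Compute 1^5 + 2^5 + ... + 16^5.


This power sum has a closed form given by Faulhaber's formula
sum_{k=1}^{m} k^p = (1 / (p + 1)) * sum_{j=0}^{p} C(p + 1, j) B_j m^(p + 1 - j),
but for small m direct computation is fastest:
1 + 32 + 243 + 1024 + 3125 + 7776 + 16807 + 32768 + 59049 + 100000 + 161051 + 248832 + 371293 + 537824 + 759375 + 1048576 = 3347776.

3347776


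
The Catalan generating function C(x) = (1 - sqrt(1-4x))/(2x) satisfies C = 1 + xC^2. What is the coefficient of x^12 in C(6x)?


Substituting x -> 6x scales the n-th coefficient by 6^n, so [x^12] C(6x) = 6^12 * C_12.
C_12 = C(2*12, 12)/(13) = 2704156/13 = 208012.
So 6^12 * 208012 = 2176782336 * 208012 = 452796847276032.

452796847276032


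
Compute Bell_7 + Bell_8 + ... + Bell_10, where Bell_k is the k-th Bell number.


Recall Bell_k counts set partitions of a k-set (with Bell_0 = 1 by convention).
Bell_7 through Bell_10: 877, 4140, 21147, 115975
Sum = 877 + 4140 + 21147 + 115975 = 142139.

142139


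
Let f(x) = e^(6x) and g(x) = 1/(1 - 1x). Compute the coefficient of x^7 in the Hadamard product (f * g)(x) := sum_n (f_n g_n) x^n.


Expanding: f_k = 6^k/k! (from e^(6x)) and g_k = 1^k (from 1/(1 - 1x)). So the Hadamard coefficient (f * g)_k = 6^k 1^k / k! = (6)^k / k!.
For k = 7: 6^7/7! = 279936/5040 = 1944/35.

1944/35


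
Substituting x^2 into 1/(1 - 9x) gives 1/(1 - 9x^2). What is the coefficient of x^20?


The coefficient of x^(2m) in 1/(1 - 9x^2) is 9^m.
With n = 20 = 2*10, the coefficient is 9^10 = 3486784401.

3486784401


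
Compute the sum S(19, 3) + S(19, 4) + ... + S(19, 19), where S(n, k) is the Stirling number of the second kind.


By definition, S(n, k) counts partitions of an n-set into exactly k nonempty blocks.
Computing row n = 19 for k = 3..19:
S(19, k): 193448101, 11259666950, 147589284710, 693081601779, 1492924634839, 1709751003480, 1144614626805, 477297033785, 129413217791, 23466951300, 2892439160, 243577530, 13916778, 527136, 12597, 171, 1
Sum = 5832741942913.

5832741942913


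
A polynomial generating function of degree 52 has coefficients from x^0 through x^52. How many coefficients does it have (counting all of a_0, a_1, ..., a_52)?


A polynomial of degree 52 takes the form a_0 + a_1 x + ... + a_52 x^52.
The number of coefficients is 52 + 1 = 53.

53


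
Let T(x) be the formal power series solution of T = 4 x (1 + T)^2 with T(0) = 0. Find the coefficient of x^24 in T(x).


Apply the Lagrange inversion formula: if T = 4 x * phi(T) with phi(t) = (1 + t)^2, then [x^n] T = 4^n * (1/n) [t^(n-1)] phi(t)^n = 4^n * (1/n) [t^(n-1)] (1 + t)^(2n) = 4^n * (1/n) C(2n, n-1).
Using the identity C(2n, n-1) = C(2n, n) * n / (n+1), the unscaled factor equals C(2n, n) / (n+1) = C_n, the n-th Catalan number.
For n = 24: C_24 = C(48, 24) / 25 = 32247603683100/25 = 1289904147324.
With the 4^24 = 281474976710656 factor, the coefficient is 281474976710656 * 1289904147324 = 363075739827001485944684544.

363075739827001485944684544


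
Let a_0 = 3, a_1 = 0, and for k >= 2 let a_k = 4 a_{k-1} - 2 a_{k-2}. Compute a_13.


Iterating the recurrence forward:
a_0 = 3
a_1 = 0
a_2 = 4*0 - 2*3 = -6
a_3 = 4*-6 - 2*0 = -24
a_4 = 4*-24 - 2*-6 = -84
a_5 = 4*-84 - 2*-24 = -288
a_6 = 4*-288 - 2*-84 = -984
a_7 = 4*-984 - 2*-288 = -3360
a_8 = 4*-3360 - 2*-984 = -11472
a_9 = 4*-11472 - 2*-3360 = -39168
a_10 = 4*-39168 - 2*-11472 = -133728
a_11 = 4*-133728 - 2*-39168 = -456576
a_12 = 4*-456576 - 2*-133728 = -1558848
a_13 = 4*-1558848 - 2*-456576 = -5322240
So a_13 = -5322240.

-5322240


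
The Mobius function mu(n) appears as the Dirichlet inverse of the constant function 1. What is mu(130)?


130 = 2 * 5 * 13 (all distinct primes).
mu(130) = (-1)^3 = -1

-1


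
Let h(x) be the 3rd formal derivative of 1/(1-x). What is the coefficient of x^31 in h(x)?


Differentiating 3 times: d^3/dx^3 [1/(1-x)] = 3!/(1-x)^4.
The expansion 1/(1-x)^4 = sum_{k>=0} C(k+3, 3) x^k, so the coefficient of x^n in 3!/(1-x)^4 is 3! * C(n+3, 3).
For n = 31: 6 * C(34, 3) = 6 * 5984 = 35904

35904


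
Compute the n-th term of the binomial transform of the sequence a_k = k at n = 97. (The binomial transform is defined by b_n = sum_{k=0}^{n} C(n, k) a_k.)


With a_k = k, b_n = sum_{k=0}^{n} C(n, k) k. Using k * C(n, k) = n * C(n-1, k-1) gives b_n = n * sum_{k>=1} C(n-1, k-1) = n * 2^(n-1).
For n = 97: 97 * 2^96 = 97 * 79228162514264337593543950336 = 7685131763883640746573763182592.

7685131763883640746573763182592


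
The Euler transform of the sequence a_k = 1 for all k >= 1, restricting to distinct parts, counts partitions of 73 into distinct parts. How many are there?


Partitions of 73 into distinct parts can be computed via generating function.
Product (1+x)(1+x^2)(1+x^3)...
The coefficient of x^73 = 40026

40026


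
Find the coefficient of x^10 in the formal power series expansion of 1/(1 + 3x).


Write 1/(1 + c x) = 1/(1 - (-c) x) and apply the geometric-series identity
1/(1 - y) = sum_{k>=0} y^k to get 1/(1 + c x) = sum_{k>=0} (-c)^k x^k.
So the coefficient of x^k is (-c)^k = (-1)^k * c^k.
Here c = 3 and k = 10:
(-3)^10 = 1 * 59049 = 59049

59049


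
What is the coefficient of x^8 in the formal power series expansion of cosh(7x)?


The Maclaurin series is cosh(t) = sum_{m>=0} t^(2m) / (2m)!, so substituting t = 7x, only even powers of x are nonzero, with coefficient of x^(2m) equal to 7^(2m) / (2m)!.
For x^8 the coefficient is 7^8/8! = 5764801/40320 = 823543/5760.

823543/5760


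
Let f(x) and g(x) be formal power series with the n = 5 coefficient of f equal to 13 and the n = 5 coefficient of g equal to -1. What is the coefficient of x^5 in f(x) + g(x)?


Addition of formal power series is termwise.
The coefficient of x^5 in f + g = 13 + -1
= 12

12


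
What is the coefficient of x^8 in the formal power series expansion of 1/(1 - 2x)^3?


The general identity 1/(1 - c x)^r = sum_{k>=0} c^k C(k + r - 1, r - 1) x^k follows by substituting y = c x into 1/(1 - y)^r = sum_{k>=0} C(k + r - 1, r - 1) y^k.
For c = 2, r = 3, k = 8:
2^8 * C(10, 2) = 256 * 45 = 11520.

11520


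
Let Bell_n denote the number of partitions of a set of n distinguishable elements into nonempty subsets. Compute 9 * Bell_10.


Bell_10 can be computed from the Bell triangle or from Dobinski's identity Bell_n = (1/e) * sum_{k>=0} k^n / k!.
Computing Bell_10 = 115975.
Then 9 * 115975 = 1043775.

1043775


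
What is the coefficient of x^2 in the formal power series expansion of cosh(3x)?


The Maclaurin series is cosh(t) = sum_{m>=0} t^(2m) / (2m)!, so substituting t = 3x, only even powers of x are nonzero, with coefficient of x^(2m) equal to 3^(2m) / (2m)!.
For x^2 the coefficient is 3^2/2! = 9/2 = 9/2.

9/2


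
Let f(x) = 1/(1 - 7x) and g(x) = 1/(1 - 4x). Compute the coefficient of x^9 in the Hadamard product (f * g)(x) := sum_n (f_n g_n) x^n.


f has coefficients f_k = 7^k and g has coefficients g_k = 4^k, so the Hadamard product has coefficient (f*g)_k = 7^k * 4^k = 28^k.
For k = 9: 28^9 = 10578455953408.

10578455953408


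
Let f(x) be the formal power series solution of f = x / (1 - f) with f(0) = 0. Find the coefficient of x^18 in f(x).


Apply Lagrange inversion: f = x * phi(f) with phi(t) = 1/(1 - t), so
[x^n] f = (1/n) [t^(n-1)] phi(t)^n = (1/n) [t^(n-1)] (1 - t)^(-n) = (1/n) C(2n - 2, n - 1) = C_{n-1}.
For n = 18: C_17 = C(34, 17) / 18 = 2333606220/18 = 129644790 = 129644790.

129644790


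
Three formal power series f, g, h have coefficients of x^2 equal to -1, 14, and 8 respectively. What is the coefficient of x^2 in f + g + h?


Series addition is componentwise:
-1 + 14 + 8
= 21

21


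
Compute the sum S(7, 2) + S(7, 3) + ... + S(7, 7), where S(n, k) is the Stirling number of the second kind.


By definition, S(n, k) counts partitions of an n-set into exactly k nonempty blocks.
Computing row n = 7 for k = 2..7:
S(7, k): 63, 301, 350, 140, 21, 1
Sum = 876.

876


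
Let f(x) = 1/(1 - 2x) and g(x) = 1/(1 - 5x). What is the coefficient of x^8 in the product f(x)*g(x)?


The coefficient of x^n in f*g is the Cauchy product: sum_{k=0}^{n} a^k * b^(n-k).
With a=2, b=5, n=8:
sum_{k=0}^{8} 2^k * 5^(8-k)
= 650871

650871


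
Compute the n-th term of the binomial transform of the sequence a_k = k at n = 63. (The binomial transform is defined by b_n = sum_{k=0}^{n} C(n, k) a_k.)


With a_k = k, b_n = sum_{k=0}^{n} C(n, k) k. Using k * C(n, k) = n * C(n-1, k-1) gives b_n = n * sum_{k>=1} C(n-1, k-1) = n * 2^(n-1).
For n = 63: 63 * 2^62 = 63 * 4611686018427387904 = 290536219160925437952.

290536219160925437952


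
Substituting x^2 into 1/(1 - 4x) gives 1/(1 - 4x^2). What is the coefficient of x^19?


Since 1/(1 - 4x^2) only has even powers of x,
the coefficient of x^19 (odd) is 0.

0


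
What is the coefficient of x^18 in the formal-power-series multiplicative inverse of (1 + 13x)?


The inverse is 1/(1 + 13x). Apply the geometric identity 1/(1 - y) = sum_{k>=0} y^k with y = -13x:
1/(1 + 13x) = sum_{k>=0} (-13)^k x^k.
So the coefficient of x^18 is (-13)^18 = 112455406951957393129.

112455406951957393129


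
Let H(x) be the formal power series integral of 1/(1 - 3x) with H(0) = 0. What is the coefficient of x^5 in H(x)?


1/(1 - 3x) = sum_{k>=0} 3^k x^k. Integrating termwise with H(0) = 0:
H(x) = sum_{k>=0} 3^k x^(k+1) / (k+1) = sum_{m>=1} 3^(m-1) x^m / m.
For m = 5: 3^4/5 = 81/5 = 81/5.

81/5


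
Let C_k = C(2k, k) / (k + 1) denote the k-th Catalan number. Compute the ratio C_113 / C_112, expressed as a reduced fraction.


Using C_k = (2k)! / (k! (k+1)!), the ratio C_{k+1}/C_k simplifies to
C_{k+1}/C_k = [(2k+2)! / ((k+1)! (k+2)!)] * [k! (k+1)! / (2k)!]
 = (2k+2)(2k+1) / ((k+1)(k+2)) = 2(2k+1) / (k+2).
For k = 112: 2(2*112 + 1) / (112 + 2) = 450/114 = 75/19.

75/19


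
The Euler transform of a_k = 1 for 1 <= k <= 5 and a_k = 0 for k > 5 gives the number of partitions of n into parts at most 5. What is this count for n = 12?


Partitions of 12 into parts at most 5:
Using generating function (1-x)^(-1)(1-x^2)^(-1)...(1-x^5)^(-1),
the coefficient of x^12 = 47

47


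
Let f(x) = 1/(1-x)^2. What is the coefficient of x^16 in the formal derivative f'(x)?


Differentiate: d/dx [ 1/(1-x)^r ] = r / (1-x)^(r+1).
Here r = 2, so f'(x) = 2 / (1-x)^3.
The expansion of 1/(1-x)^(r+1) has coefficient of x^n equal to C(n+r, r).
So the coefficient of x^16 in f'(x) is
2 * C(18, 2) = 2 * 153 = 306

306


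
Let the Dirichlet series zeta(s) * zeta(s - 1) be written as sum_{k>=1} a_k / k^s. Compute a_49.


Convolution gives a_k = sum_{d | k} d * 1 = sum_{d | k} d = sigma(k), the sum of positive divisors of k.
For k = 49, the divisors are 1, 7, 49, so
sigma(49) = 1 + 7 + 49 = 57.

57


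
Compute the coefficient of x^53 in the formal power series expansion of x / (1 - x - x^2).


Let f(x) = sum_{k>=0} a_k x^k. Multiplying f(x) * (1 - x - x^2) = x and matching coefficients gives a_0 = 0, a_1 = 1, and a_k = a_{k-1} + a_{k-2} for k >= 2. These are the Fibonacci numbers F_k.
Iterating from F_0 = 0, F_1 = 1:
F_0=0, F_1=1, F_2=1, F_3=2, F_4=3, F_5=5, F_6=8, F_7=13, F_8=21, F_9=34, ...
F_53 = 53316291173.

53316291173


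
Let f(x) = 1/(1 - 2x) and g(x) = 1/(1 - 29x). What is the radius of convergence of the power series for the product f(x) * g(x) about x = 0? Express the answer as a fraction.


The radius of 1/(1 - 2x) is 1/2 (nearest singularity at x = 1/2), and the radius of 1/(1 - 29x) is 1/29.
The product f(x)*g(x) = 1/((1 - 2x)(1 - 29x)) has singularities at both 1/2 and 1/29, so its radius of convergence is the distance to the nearest one:
min(1/2, 1/29) = 1/29.

1/29


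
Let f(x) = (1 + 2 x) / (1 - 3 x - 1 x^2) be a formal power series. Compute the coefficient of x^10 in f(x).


Write f(x) = sum_{k>=0} a_k x^k. Multiplying both sides by 1 - 3 x - 1 x^2 gives
(1 - 3 x - 1 x^2) sum_{k>=0} a_k x^k = 1 + 2 x.
Matching coefficients:
 x^0: a_0 = 1
 x^1: a_1 - 3 a_0 = 2  =>  a_1 = 3*1 + 2 = 5
 x^k (k >= 2): a_k = 3 a_{k-1} + 1 a_{k-2}.
Iterating: a_2 = 16, a_3 = 53, a_4 = 175, a_5 = 578, a_6 = 1909, a_7 = 6305, a_8 = 20824, a_9 = 68777, a_10 = 227155.
So the coefficient of x^10 is 227155.

227155


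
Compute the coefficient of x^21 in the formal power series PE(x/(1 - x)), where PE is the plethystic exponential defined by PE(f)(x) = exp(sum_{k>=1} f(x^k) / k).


For f(x) = x/(1 - x) we have
sum_{k>=1} f(x^k) / k = sum_{k>=1} (1/k) * x^k / (1 - x^k) = sum_{k, m >= 1} x^(k m) / k,
which after exponentiating simplifies to
PE(x/(1 - x)) = prod_{k>=1} 1 / (1 - x^k).
This is the generating function for the partition function p(n), so the coefficient of x^21 is p(21).
Computing p(21) by dynamic programming over parts 1, 2, ..., 21: p(21) = 792.

792


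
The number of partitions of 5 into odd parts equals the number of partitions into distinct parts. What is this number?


Computing partitions of 5 into odd parts (1, 3, 5, ...):
Using the generating function prod_{k>=0} 1/(1-x^(2k+1)),
the count is 3

3


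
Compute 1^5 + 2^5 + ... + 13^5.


This power sum has a closed form given by Faulhaber's formula
sum_{k=1}^{m} k^p = (1 / (p + 1)) * sum_{j=0}^{p} C(p + 1, j) B_j m^(p + 1 - j),
but for small m direct computation is fastest:
1 + 32 + 243 + 1024 + 3125 + 7776 + 16807 + 32768 + 59049 + 100000 + 161051 + 248832 + 371293 = 1002001.

1002001


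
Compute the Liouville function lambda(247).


The Liouville function is lambda(k) = (-1)^Omega(k), where Omega(k) counts the prime factors of k with multiplicity.
Factoring: 247 = 13 * 19, so Omega(247) = 2.
lambda(247) = (-1)^2 = 1.

1


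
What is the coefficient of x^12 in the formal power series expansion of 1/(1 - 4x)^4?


The general identity 1/(1 - c x)^r = sum_{k>=0} c^k C(k + r - 1, r - 1) x^k follows by substituting y = c x into 1/(1 - y)^r = sum_{k>=0} C(k + r - 1, r - 1) y^k.
For c = 4, r = 4, k = 12:
4^12 * C(15, 3) = 16777216 * 455 = 7633633280.

7633633280


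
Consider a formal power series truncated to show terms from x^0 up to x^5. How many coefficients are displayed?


From x^0 to x^5 inclusive, the count is 5 - 0 + 1 = 6.

6


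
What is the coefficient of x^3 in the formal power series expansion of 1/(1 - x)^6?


The negative binomial / multiset identity is
1/(1 - x)^r = sum_{k>=0} C(k + r - 1, r - 1) x^k.
Here r = 6 and k = 3, so the coefficient is
C(3 + 5, 5) = C(8, 5)
= 56

56


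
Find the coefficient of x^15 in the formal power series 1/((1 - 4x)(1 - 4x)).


By partial fractions or Cauchy convolution:
The coefficient equals sum_{k=0}^{15} 4^k * 4^(15-k).
= 17179869184

17179869184


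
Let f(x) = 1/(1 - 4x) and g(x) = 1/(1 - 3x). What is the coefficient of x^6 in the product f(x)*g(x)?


The coefficient of x^n in f*g is the Cauchy product: sum_{k=0}^{n} a^k * b^(n-k).
With a=4, b=3, n=6:
sum_{k=0}^{6} 4^k * 3^(6-k)
= 14197

14197
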